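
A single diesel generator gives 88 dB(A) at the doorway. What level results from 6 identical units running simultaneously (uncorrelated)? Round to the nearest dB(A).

With 6 equal, uncorrelated contributions the intensity is 6× that of one unit, giving a rise of 10·log₁₀ 6.
L_total = 88 + 10·log₁₀(6) = 88 + 7.782 = 95.78 dB(A).

96 dB(A)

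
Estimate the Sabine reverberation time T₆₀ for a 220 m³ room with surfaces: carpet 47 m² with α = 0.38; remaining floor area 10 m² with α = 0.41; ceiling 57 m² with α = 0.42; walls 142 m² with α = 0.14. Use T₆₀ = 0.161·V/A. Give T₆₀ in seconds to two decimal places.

0.54 s

Summing Sᵢαᵢ: 47·0.38 + 10·0.41 + 57·0.42 + 142·0.14 = 65.78 m².
T₆₀ = 0.161 × 220 / 65.78 = 0.538 s.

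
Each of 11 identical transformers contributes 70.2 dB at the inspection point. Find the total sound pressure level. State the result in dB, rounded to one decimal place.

80.6 dB

With 11 equal, uncorrelated contributions the intensity is 11× that of one unit, giving a rise of 10·log₁₀ 11.
L_total = 70.2 + 10·log₁₀(11) = 70.2 + 10.414 = 80.61 dB.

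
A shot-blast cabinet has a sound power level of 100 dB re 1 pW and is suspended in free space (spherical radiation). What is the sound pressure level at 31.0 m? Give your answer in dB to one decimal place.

L_p = L_w − 10·log₁₀(4π·r²) with r = 31.0 m.
4π·r² = 1.208e+04 m², 10·log₁₀ of that is 40.819 dB.
L_p = 100 − 40.819 = 59.18 dB.

59.2 dB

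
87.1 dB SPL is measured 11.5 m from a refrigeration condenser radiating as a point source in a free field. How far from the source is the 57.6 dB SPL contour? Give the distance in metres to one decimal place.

343.3 m

For a point source L₁ − L₂ = 20·log₁₀(r₂/r₁), so r₂ = r₁·10^((L₁−L₂)/20).
r₂ = 11.5·10^((87.1−57.6)/20) = 11.5·10^(29.5/20) = 343.32 m.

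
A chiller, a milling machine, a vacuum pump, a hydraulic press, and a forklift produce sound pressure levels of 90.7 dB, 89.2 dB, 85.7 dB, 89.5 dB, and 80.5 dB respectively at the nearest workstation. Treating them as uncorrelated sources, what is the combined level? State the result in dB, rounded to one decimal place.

95.3 dB

Incoherent sources combine by intensity addition: L_total = 10·log₁₀(Σ 10^(L_i/10)).
Σ 10^(L/10) = 10^(90.7/10) + 10^(89.2/10) + 10^(85.7/10) + 10^(89.5/10) + 10^(80.5/10) = 3.382e+09.
L_total = 10·log₁₀(3.382e+09) = 95.29 dB.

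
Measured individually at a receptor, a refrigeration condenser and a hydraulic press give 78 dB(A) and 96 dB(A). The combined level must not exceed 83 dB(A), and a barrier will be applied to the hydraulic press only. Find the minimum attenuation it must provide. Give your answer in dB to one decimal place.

The untreated sources together contribute 10^(78/10) = 6.310e+07, i.e. 78.00 dB(A).
To meet 83 dB(A) overall, the treated hydraulic press may contribute at most 10^(83/10) − 6.310e+07 = 1.364e+08, i.e. 81.35 dB(A).
So the hydraulic press must be reduced from 96 to 81.35 dB(A): IL = 14.65 dB.

14.7 dB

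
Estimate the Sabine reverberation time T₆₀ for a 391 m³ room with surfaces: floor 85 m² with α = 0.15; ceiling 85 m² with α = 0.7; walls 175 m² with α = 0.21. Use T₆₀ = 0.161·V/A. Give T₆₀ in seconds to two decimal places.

0.58 s

Total absorption A = 85·0.15 + 85·0.7 + 175·0.21 = 109.00 m² sabins.
T₆₀ = 0.161 × 391 / 109.00 = 0.578 s.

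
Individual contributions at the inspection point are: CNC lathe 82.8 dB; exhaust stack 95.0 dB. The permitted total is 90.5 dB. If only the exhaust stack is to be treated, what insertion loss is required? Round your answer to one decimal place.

Everything except the exhaust stack sums to 10^(82.8/10) = 1.905e+08 in linear terms, 82.80 dB.
The limit corresponds to 10^(90.5/10) = 1.122e+09; subtracting the fixed part leaves 9.315e+08 for the exhaust stack, i.e. 89.69 dB.
Required insertion loss = 95.0 − 89.69 = 5.31 dB.

5.3 dB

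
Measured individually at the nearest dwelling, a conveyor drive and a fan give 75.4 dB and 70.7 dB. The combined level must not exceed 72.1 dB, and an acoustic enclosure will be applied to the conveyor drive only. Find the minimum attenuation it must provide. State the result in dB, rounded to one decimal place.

8.9 dB

Everything except the conveyor drive sums to 10^(70.7/10) = 1.175e+07 in linear terms, 70.70 dB.
The limit corresponds to 10^(72.1/10) = 1.622e+07; subtracting the fixed part leaves 4.469e+06 for the conveyor drive, i.e. 66.50 dB.
Required insertion loss = 75.4 − 66.50 = 8.90 dB.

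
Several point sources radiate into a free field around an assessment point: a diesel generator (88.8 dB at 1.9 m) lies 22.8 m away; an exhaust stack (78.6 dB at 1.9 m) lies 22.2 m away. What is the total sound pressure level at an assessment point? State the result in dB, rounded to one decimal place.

First find each source's level at the receiver (point-source: −20·log₁₀(r/r_ref)), then combine on an intensity basis.
diesel generator: 88.8 − 20·log₁₀(22.8/1.9) = 88.8 − 21.58 = 67.22 dB.
exhaust stack: 78.6 − 20·log₁₀(22.2/1.9) = 78.6 − 21.35 = 57.25 dB.
Σ 10^(L/10) = 5.799e+06 → L_total = 10·log₁₀(5.799e+06) = 67.63 dB.

67.6 dB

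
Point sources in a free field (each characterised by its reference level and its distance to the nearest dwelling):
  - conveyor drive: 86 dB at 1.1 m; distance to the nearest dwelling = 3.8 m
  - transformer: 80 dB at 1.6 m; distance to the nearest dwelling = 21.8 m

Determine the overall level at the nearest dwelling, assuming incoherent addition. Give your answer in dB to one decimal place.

Apply inverse-square spreading to bring every level to the receiver, then sum 10^(L/10).
conveyor drive: 86 − 20·log₁₀(3.8/1.1) = 86 − 10.77 = 75.23 dB.
transformer: 80 − 20·log₁₀(21.8/1.6) = 80 − 22.69 = 57.31 dB.
Σ 10^(L/10) = 3.390e+07 → L_total = 10·log₁₀(3.390e+07) = 75.30 dB.

75.3 dB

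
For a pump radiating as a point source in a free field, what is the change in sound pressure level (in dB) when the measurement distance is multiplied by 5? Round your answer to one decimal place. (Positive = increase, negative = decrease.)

A point source loses 6 dB per doubling of distance; generally ΔL = −20·log₁₀(r₂/r₁).
ΔL = −20·log₁₀(5) = -13.98 dB.

-14.0 dB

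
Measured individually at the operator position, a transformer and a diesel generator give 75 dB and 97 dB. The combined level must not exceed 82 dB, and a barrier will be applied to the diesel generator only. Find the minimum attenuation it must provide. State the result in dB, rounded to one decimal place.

16.0 dB

The untreated sources together contribute 10^(75/10) = 3.162e+07, i.e. 75.00 dB.
To meet 82 dB overall, the treated diesel generator may contribute at most 10^(82/10) − 3.162e+07 = 1.269e+08, i.e. 81.03 dB.
Required insertion loss = 97 − 81.03 = 15.97 dB.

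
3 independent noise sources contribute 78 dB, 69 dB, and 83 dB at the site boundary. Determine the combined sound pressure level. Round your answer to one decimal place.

Incoherent sources combine by intensity addition: L_total = 10·log₁₀(Σ 10^(L_i/10)).
Σ 10^(L/10) = 10^(78/10) + 10^(69/10) + 10^(83/10) = 2.706e+08.
L_total = 10·log₁₀(2.706e+08) = 84.32 dB.

84.3 dB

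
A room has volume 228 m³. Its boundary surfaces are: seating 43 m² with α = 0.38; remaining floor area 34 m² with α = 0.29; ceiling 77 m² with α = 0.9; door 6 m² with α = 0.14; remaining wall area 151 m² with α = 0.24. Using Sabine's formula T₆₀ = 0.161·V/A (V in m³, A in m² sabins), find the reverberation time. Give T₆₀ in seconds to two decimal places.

Summing Sᵢαᵢ: 43·0.38 + 34·0.29 + 77·0.9 + 6·0.14 + 151·0.24 = 132.58 m².
T₆₀ = 0.161 × 228 / 132.58 = 0.277 s.

0.28 s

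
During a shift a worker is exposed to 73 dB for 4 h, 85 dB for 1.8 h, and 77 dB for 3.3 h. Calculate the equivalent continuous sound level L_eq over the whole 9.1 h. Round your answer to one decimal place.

79.5 dB

The energy average is taken in the linear domain: L_eq = 10·log₁₀[(Σ tᵢ·10^(Lᵢ/10))/T], T = 9.1 h.
Σ tᵢ·10^(Lᵢ/10) = 4·10^(73/10) + 1.8·10^(85/10) + 3.3·10^(77/10) = 8.144e+08.
L_eq = 10·log₁₀(8.144e+08/9.1) = 79.52 dB.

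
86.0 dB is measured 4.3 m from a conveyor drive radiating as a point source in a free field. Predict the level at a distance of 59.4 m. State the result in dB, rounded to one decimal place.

63.2 dB

For a point source, L₂ = L₁ − 20·log₁₀(r₂/r₁).
L₂ = 86.0 − 20·log₁₀(59.4/4.3) = 86.0 − 22.806 = 63.19 dB.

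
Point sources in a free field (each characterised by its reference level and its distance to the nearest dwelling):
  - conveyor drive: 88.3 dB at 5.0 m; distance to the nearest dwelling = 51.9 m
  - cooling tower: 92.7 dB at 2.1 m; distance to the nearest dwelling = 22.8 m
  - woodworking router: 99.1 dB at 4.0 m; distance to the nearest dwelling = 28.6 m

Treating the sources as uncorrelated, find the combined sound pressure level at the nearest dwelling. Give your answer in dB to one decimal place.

82.6 dB

Apply inverse-square spreading to bring every level to the receiver, then sum 10^(L/10).
conveyor drive: 88.3 − 20·log₁₀(51.9/5.0) = 88.3 − 20.32 = 67.98 dB.
cooling tower: 92.7 − 20·log₁₀(22.8/2.1) = 92.7 − 20.71 = 71.99 dB.
woodworking router: 99.1 − 20·log₁₀(28.6/4.0) = 99.1 − 17.09 = 82.01 dB.
Σ 10^(L/10) = 1.811e+08 → L_total = 10·log₁₀(1.811e+08) = 82.58 dB.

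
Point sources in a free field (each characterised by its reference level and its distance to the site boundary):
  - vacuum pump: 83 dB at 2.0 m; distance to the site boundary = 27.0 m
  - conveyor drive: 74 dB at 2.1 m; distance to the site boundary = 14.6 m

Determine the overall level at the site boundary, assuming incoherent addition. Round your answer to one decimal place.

62.1 dB

Apply inverse-square spreading to bring every level to the receiver, then sum 10^(L/10).
vacuum pump: 83 − 20·log₁₀(27.0/2.0) = 83 − 22.61 = 60.39 dB.
conveyor drive: 74 − 20·log₁₀(14.6/2.1) = 74 − 16.84 = 57.16 dB.
Σ 10^(L/10) = 1.614e+06 → L_total = 10·log₁₀(1.614e+06) = 62.08 dB.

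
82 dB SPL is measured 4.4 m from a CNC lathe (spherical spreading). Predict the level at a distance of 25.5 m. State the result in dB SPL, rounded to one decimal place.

66.7 dB SPL

Point-source attenuation: ΔL = 20·log₁₀(r₂/r₁) = 20·log₁₀(25.5/4.4) = 15.262 dB.
L₂ = 82 − 20·log₁₀(25.5/4.4) = 82 − 15.262 = 66.74 dB SPL.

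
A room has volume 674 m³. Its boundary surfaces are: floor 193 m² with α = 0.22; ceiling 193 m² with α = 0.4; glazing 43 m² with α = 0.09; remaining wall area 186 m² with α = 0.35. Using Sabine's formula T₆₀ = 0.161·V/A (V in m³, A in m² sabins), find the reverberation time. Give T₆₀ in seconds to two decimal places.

Summing Sᵢαᵢ: 193·0.22 + 193·0.4 + 43·0.09 + 186·0.35 = 188.63 m².
T₆₀ = 0.161 × 674 / 188.63 = 0.575 s.

0.58 s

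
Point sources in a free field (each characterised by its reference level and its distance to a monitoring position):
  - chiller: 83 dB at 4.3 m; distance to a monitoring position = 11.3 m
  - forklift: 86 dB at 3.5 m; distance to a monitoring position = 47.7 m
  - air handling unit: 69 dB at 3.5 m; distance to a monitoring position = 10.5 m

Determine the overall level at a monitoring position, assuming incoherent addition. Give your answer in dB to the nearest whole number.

75 dB

Apply inverse-square spreading to bring every level to the receiver, then sum 10^(L/10).
chiller: 83 − 20·log₁₀(11.3/4.3) = 83 − 8.39 = 74.61 dB.
forklift: 86 − 20·log₁₀(47.7/3.5) = 86 − 22.69 = 63.31 dB.
air handling unit: 69 − 20·log₁₀(10.5/3.5) = 69 − 9.54 = 59.46 dB.
Σ 10^(L/10) = 3.192e+07 → L_total = 10·log₁₀(3.192e+07) = 75.04 dB.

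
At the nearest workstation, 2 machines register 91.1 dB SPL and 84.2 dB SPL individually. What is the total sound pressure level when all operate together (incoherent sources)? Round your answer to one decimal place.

91.9 dB SPL

Incoherent sources combine by intensity addition: L_total = 10·log₁₀(Σ 10^(L_i/10)).
Σ 10^(L/10) = 10^(91.1/10) + 10^(84.2/10) = 1.551e+09.
L_total = 10·log₁₀(1.551e+09) = 91.91 dB SPL.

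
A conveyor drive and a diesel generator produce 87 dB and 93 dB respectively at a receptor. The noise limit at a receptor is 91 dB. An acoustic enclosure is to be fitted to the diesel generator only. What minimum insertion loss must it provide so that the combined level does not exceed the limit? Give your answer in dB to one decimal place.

Everything except the diesel generator sums to 10^(87/10) = 5.012e+08 in linear terms, 87.00 dB.
To meet 91 dB overall, the treated diesel generator may contribute at most 10^(91/10) − 5.012e+08 = 7.577e+08, i.e. 88.80 dB.
Required insertion loss = 93 − 88.80 = 4.20 dB.

4.2 dB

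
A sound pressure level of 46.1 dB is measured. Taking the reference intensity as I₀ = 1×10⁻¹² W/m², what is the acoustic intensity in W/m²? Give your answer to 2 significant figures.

4.1e-08 W/m²

I = I₀·10^(L/10) = 10⁻¹² × 10^(46.1/10) = 10^(-7.390).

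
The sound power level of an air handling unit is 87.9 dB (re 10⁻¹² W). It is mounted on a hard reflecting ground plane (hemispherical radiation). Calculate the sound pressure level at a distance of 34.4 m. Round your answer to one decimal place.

49.2 dB

The power spreads over a hemisphere of area 2π·r², so L_p = L_w − 10·log₁₀(2π·r²).
2π·r² = 7435 m², 10·log₁₀ of that is 38.713 dB.
L_p = 87.9 − 38.713 = 49.19 dB.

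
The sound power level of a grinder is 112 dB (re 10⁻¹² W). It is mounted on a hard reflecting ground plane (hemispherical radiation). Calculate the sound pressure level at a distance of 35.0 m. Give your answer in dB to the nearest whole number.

The power spreads over a hemisphere of area 2π·r², so L_p = L_w − 10·log₁₀(2π·r²).
2π·r² = 7697 m², 10·log₁₀ of that is 38.863 dB.
L_p = 112 − 38.863 = 73.14 dB.

73 dB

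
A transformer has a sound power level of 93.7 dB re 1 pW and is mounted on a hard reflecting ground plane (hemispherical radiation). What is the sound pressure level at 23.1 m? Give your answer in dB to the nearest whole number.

58 dB

The power spreads over a hemisphere of area 2π·r², so L_p = L_w − 10·log₁₀(2π·r²).
2π·r² = 3353 m², 10·log₁₀ of that is 35.254 dB.
L_p = 93.7 − 35.254 = 58.45 dB.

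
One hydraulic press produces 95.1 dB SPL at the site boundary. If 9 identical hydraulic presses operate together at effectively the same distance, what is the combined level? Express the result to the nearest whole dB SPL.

With 9 equal, uncorrelated contributions the intensity is 9× that of one unit, giving a rise of 10·log₁₀ 9.
L_total = 95.1 + 10·log₁₀(9) = 95.1 + 9.542 = 104.64 dB SPL.

105 dB SPL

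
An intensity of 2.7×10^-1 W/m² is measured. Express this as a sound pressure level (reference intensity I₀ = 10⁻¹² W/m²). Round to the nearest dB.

114 dB

I/I₀ = 2.7×10^-1/10⁻¹² = 2.7×10^11, and L = 10·log₁₀(I/I₀).
L = 10·(0.4314 + 11) = 114.31 dB.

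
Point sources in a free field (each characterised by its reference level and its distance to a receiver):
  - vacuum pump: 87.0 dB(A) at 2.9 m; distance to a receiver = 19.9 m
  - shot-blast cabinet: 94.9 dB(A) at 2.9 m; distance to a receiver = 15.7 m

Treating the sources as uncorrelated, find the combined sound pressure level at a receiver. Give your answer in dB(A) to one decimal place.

Apply inverse-square spreading to bring every level to the receiver, then sum 10^(L/10).
vacuum pump: 87.0 − 20·log₁₀(19.9/2.9) = 87.0 − 16.73 = 70.27 dB(A).
shot-blast cabinet: 94.9 − 20·log₁₀(15.7/2.9) = 94.9 − 14.67 = 80.23 dB(A).
Σ 10^(L/10) = 1.161e+08 → L_total = 10·log₁₀(1.161e+08) = 80.65 dB(A).

80.6 dB(A)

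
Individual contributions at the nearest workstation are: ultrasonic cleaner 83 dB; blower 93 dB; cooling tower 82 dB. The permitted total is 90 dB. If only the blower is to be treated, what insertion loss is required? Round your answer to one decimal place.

The untreated sources together contribute 10^(83/10) + 10^(82/10) = 3.580e+08, i.e. 85.54 dB.
The limit corresponds to 10^(90/10) = 1.000e+09; subtracting the fixed part leaves 6.420e+08 for the blower, i.e. 88.08 dB.
Required insertion loss = 93 − 88.08 = 4.92 dB.

4.9 dB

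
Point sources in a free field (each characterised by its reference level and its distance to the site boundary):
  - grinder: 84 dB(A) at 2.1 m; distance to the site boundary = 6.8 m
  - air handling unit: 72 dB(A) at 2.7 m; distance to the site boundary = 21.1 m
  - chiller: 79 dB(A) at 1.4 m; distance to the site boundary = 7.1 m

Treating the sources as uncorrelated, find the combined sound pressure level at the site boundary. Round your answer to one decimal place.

Apply inverse-square spreading to bring every level to the receiver, then sum 10^(L/10).
grinder: 84 − 20·log₁₀(6.8/2.1) = 84 − 10.21 = 73.79 dB(A).
air handling unit: 72 − 20·log₁₀(21.1/2.7) = 72 − 17.86 = 54.14 dB(A).
chiller: 79 − 20·log₁₀(7.1/1.4) = 79 − 14.10 = 64.90 dB(A).
Σ 10^(L/10) = 2.730e+07 → L_total = 10·log₁₀(2.730e+07) = 74.36 dB(A).

74.4 dB(A)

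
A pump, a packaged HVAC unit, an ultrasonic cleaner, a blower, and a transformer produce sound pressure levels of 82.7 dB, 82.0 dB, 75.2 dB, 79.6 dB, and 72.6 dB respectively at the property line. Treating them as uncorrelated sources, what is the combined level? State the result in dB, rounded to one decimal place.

Incoherent sources combine by intensity addition: L_total = 10·log₁₀(Σ 10^(L_i/10)).
Σ 10^(L/10) = 10^(82.7/10) + 10^(82.0/10) + 10^(75.2/10) + 10^(79.6/10) + 10^(72.6/10) = 4.872e+08.
L_total = 10·log₁₀(4.872e+08) = 86.88 dB.

86.9 dB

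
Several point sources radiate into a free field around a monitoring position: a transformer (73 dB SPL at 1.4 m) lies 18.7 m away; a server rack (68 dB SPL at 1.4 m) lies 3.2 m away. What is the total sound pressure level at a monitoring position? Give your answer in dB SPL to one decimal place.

61.2 dB SPL

First find each source's level at the receiver (point-source: −20·log₁₀(r/r_ref)), then combine on an intensity basis.
transformer: 73 − 20·log₁₀(18.7/1.4) = 73 − 22.51 = 50.49 dB SPL.
server rack: 68 − 20·log₁₀(3.2/1.4) = 68 − 7.18 = 60.82 dB SPL.
Σ 10^(L/10) = 1.320e+06 → L_total = 10·log₁₀(1.320e+06) = 61.20 dB SPL.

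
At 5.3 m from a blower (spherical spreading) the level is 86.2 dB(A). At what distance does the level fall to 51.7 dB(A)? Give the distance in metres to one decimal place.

281.4 m

Point-source spreading drops the level by 20·log₁₀(r₂/r₁); inverting, r₂/r₁ = 10^(ΔL/20).
r₂ = 5.3·10^((86.2−51.7)/20) = 5.3·10^(34.5/20) = 281.37 m.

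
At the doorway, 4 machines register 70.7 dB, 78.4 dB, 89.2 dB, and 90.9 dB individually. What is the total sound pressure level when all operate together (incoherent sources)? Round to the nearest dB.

For uncorrelated sources the intensities add, so convert each level to linear form, sum, and take 10·log₁₀ of the total.
Σ 10^(L/10) = 10^(70.7/10) + 10^(78.4/10) + 10^(89.2/10) + 10^(90.9/10) = 2.143e+09.
L_total = 10·log₁₀(2.143e+09) = 93.31 dB.

93 dB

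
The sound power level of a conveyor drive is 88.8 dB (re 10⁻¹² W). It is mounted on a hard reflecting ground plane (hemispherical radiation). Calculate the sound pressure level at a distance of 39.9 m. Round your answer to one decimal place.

The power spreads over a hemisphere of area 2π·r², so L_p = L_w − 10·log₁₀(2π·r²).
2π·r² = 1e+04 m², 10·log₁₀ of that is 40.001 dB.
L_p = 88.8 − 40.001 = 48.80 dB.

48.8 dB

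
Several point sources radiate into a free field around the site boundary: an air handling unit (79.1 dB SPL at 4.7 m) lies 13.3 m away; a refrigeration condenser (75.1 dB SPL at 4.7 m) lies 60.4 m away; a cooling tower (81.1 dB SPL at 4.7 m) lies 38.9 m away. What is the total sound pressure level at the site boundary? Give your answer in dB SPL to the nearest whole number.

Propagate each source to the receiver with L = L_ref − 20·log₁₀(r/r_ref), then add intensities.
air handling unit: 79.1 − 20·log₁₀(13.3/4.7) = 79.1 − 9.04 = 70.06 dB SPL.
refrigeration condenser: 75.1 − 20·log₁₀(60.4/4.7) = 75.1 − 22.18 = 52.92 dB SPL.
cooling tower: 81.1 − 20·log₁₀(38.9/4.7) = 81.1 − 18.36 = 62.74 dB SPL.
Σ 10^(L/10) = 1.223e+07 → L_total = 10·log₁₀(1.223e+07) = 70.87 dB SPL.

71 dB SPL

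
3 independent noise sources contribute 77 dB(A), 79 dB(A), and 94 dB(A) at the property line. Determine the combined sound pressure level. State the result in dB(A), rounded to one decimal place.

For uncorrelated sources the intensities add, so convert each level to linear form, sum, and take 10·log₁₀ of the total.
Σ 10^(L/10) = 10^(77/10) + 10^(79/10) + 10^(94/10) = 2.641e+09.
L_total = 10·log₁₀(2.641e+09) = 94.22 dB(A).

94.2 dB(A)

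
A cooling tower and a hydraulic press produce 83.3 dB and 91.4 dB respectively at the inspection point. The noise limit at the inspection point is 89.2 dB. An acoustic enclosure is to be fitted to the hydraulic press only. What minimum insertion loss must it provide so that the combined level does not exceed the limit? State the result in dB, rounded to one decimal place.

Fixed contribution from the other source: Σ 10^(L/10) = 10^(83.3/10) = 2.138e+08 (83.30 dB).
To meet 89.2 dB overall, the treated hydraulic press may contribute at most 10^(89.2/10) − 2.138e+08 = 6.180e+08, i.e. 87.91 dB.
So the hydraulic press must be reduced from 91.4 to 87.91 dB: IL = 3.49 dB.

3.5 dB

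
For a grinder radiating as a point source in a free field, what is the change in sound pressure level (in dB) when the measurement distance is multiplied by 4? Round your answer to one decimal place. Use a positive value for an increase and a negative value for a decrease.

-12.0 dB

Point-source spreading: ΔL = −20·log₁₀(r₂/r₁).
ΔL = −20·log₁₀(4) = -12.04 dB.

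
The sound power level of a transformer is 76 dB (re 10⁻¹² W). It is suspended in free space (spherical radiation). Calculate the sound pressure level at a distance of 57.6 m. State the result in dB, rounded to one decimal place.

29.8 dB

Free-field spherical radiation: L_p = L_w − 10·log₁₀(4π·r²), r = 57.6 m.
4π·r² = 4.169e+04 m², 10·log₁₀ of that is 46.201 dB.
L_p = 76 − 46.201 = 29.80 dB.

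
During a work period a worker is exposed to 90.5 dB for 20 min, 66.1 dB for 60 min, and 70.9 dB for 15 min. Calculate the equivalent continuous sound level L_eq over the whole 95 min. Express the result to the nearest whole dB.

The energy average is taken in the linear domain: L_eq = 10·log₁₀[(Σ tᵢ·10^(Lᵢ/10))/T], T = 95 min.
Σ tᵢ·10^(Lᵢ/10) = 20·10^(90.5/10) + 60·10^(66.1/10) + 15·10^(70.9/10) = 2.287e+10.
L_eq = 10·log₁₀(2.287e+10/95) = 83.82 dB.

84 dB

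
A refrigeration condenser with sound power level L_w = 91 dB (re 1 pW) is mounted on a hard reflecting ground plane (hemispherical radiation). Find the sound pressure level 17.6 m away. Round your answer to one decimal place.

58.1 dB

L_p = L_w − 10·log₁₀(2π·r²) with r = 17.6 m.
2π·r² = 1946 m², 10·log₁₀ of that is 32.892 dB.
L_p = 91 − 32.892 = 58.11 dB.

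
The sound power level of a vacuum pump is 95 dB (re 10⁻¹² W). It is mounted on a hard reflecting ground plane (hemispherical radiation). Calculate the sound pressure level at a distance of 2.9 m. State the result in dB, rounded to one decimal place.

77.8 dB

The power spreads over a hemisphere of area 2π·r², so L_p = L_w − 10·log₁₀(2π·r²).
2π·r² = 52.84 m², 10·log₁₀ of that is 17.230 dB.
L_p = 95 − 17.230 = 77.77 dB.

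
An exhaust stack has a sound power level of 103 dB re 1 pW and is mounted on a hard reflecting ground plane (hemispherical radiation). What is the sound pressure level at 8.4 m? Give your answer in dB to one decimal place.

The power spreads over a hemisphere of area 2π·r², so L_p = L_w − 10·log₁₀(2π·r²).
2π·r² = 443.3 m², 10·log₁₀ of that is 26.467 dB.
L_p = 103 − 26.467 = 76.53 dB.

76.5 dB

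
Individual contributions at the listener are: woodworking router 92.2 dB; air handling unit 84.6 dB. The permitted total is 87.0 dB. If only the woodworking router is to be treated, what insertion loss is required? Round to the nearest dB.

The untreated sources together contribute 10^(84.6/10) = 2.884e+08, i.e. 84.60 dB.
To meet 87.0 dB overall, the treated woodworking router may contribute at most 10^(87.0/10) − 2.884e+08 = 2.128e+08, i.e. 83.28 dB.
Required insertion loss = 92.2 − 83.28 = 8.92 dB.

9 dB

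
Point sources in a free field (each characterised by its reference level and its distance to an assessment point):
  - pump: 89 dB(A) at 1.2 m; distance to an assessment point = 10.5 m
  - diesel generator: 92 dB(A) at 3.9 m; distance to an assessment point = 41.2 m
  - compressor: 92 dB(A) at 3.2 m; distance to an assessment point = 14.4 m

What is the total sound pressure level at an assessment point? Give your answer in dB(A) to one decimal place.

First find each source's level at the receiver (point-source: −20·log₁₀(r/r_ref)), then combine on an intensity basis.
pump: 89 − 20·log₁₀(10.5/1.2) = 89 − 18.84 = 70.16 dB(A).
diesel generator: 92 − 20·log₁₀(41.2/3.9) = 92 − 20.48 = 71.52 dB(A).
compressor: 92 − 20·log₁₀(14.4/3.2) = 92 − 13.06 = 78.94 dB(A).
Σ 10^(L/10) = 1.028e+08 → L_total = 10·log₁₀(1.028e+08) = 80.12 dB(A).

80.1 dB(A)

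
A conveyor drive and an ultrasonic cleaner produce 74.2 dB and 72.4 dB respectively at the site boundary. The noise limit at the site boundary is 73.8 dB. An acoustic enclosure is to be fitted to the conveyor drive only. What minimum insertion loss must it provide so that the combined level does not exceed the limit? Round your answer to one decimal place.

6.0 dB

Everything except the conveyor drive sums to 10^(72.4/10) = 1.738e+07 in linear terms, 72.40 dB.
To meet 73.8 dB overall, the treated conveyor drive may contribute at most 10^(73.8/10) − 1.738e+07 = 6.610e+06, i.e. 68.20 dB.
Required insertion loss = 74.2 − 68.20 = 6.00 dB.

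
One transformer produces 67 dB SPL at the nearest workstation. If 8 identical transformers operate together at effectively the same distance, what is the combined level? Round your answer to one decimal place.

L_total = L₁ + 10·log₁₀ N for N identical incoherent sources.
L_total = 67 + 10·log₁₀(8) = 67 + 9.031 = 76.03 dB SPL.

76.0 dB SPL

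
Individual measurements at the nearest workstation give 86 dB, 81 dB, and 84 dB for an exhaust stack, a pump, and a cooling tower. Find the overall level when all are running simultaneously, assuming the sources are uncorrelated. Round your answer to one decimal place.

For uncorrelated sources the intensities add, so convert each level to linear form, sum, and take 10·log₁₀ of the total.
Σ 10^(L/10) = 10^(86/10) + 10^(81/10) + 10^(84/10) = 7.752e+08.
L_total = 10·log₁₀(7.752e+08) = 88.89 dB.

88.9 dB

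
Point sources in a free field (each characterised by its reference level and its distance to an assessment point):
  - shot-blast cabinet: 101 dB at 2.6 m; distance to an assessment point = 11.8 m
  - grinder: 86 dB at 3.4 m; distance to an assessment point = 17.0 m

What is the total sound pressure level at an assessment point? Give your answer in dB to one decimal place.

88.0 dB

Apply inverse-square spreading to bring every level to the receiver, then sum 10^(L/10).
shot-blast cabinet: 101 − 20·log₁₀(11.8/2.6) = 101 − 13.14 = 87.86 dB.
grinder: 86 − 20·log₁₀(17.0/3.4) = 86 − 13.98 = 72.02 dB.
Σ 10^(L/10) = 6.271e+08 → L_total = 10·log₁₀(6.271e+08) = 87.97 dB.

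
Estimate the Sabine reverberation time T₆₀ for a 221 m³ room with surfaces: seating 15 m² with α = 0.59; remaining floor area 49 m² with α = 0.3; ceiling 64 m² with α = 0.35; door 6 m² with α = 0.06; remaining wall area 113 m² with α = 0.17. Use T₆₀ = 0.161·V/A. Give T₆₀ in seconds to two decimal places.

Summing Sᵢαᵢ: 15·0.59 + 49·0.3 + 64·0.35 + 6·0.06 + 113·0.17 = 65.52 m².
T₆₀ = 0.161·V/A = 0.161·221/65.52 = 0.543 s.

0.54 s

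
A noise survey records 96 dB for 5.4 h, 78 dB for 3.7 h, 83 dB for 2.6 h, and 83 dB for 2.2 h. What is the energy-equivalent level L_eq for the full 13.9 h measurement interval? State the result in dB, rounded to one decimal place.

92.1 dB

The energy average is taken in the linear domain: L_eq = 10·log₁₀[(Σ tᵢ·10^(Lᵢ/10))/T], T = 13.9 h.
Σ tᵢ·10^(Lᵢ/10) = 5.4·10^(96/10) + 3.7·10^(78/10) + 2.6·10^(83/10) + 2.2·10^(83/10) = 2.269e+10.
L_eq = 10·log₁₀(2.269e+10/13.9) = 92.13 dB.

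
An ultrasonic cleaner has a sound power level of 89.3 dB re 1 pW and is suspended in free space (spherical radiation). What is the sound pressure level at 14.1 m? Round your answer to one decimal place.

The power spreads over a sphere of area 4π·r², so L_p = L_w − 10·log₁₀(4π·r²).
4π·r² = 2498 m², 10·log₁₀ of that is 33.976 dB.
L_p = 89.3 − 33.976 = 55.32 dB.

55.3 dB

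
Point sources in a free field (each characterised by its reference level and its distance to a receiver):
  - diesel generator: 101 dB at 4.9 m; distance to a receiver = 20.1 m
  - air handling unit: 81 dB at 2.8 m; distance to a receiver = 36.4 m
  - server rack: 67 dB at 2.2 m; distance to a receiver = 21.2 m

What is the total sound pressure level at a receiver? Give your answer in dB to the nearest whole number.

89 dB

First find each source's level at the receiver (point-source: −20·log₁₀(r/r_ref)), then combine on an intensity basis.
diesel generator: 101 − 20·log₁₀(20.1/4.9) = 101 − 12.26 = 88.74 dB.
air handling unit: 81 − 20·log₁₀(36.4/2.8) = 81 − 22.28 = 58.72 dB.
server rack: 67 − 20·log₁₀(21.2/2.2) = 67 − 19.68 = 47.32 dB.
Σ 10^(L/10) = 7.490e+08 → L_total = 10·log₁₀(7.490e+08) = 88.74 dB.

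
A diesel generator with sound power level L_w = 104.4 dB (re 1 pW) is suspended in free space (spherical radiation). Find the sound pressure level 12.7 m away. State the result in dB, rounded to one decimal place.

Free-field spherical radiation: L_p = L_w − 10·log₁₀(4π·r²), r = 12.7 m.
4π·r² = 2027 m², 10·log₁₀ of that is 33.068 dB.
L_p = 104.4 − 33.068 = 71.33 dB.

71.3 dB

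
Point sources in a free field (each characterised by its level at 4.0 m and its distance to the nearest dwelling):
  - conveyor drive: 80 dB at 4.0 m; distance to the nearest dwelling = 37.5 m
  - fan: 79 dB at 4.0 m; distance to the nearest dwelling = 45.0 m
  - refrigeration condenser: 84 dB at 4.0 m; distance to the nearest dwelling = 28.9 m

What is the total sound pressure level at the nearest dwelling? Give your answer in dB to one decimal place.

Apply inverse-square spreading to bring every level to the receiver, then sum 10^(L/10).
conveyor drive: 80 − 20·log₁₀(37.5/4.0) = 80 − 19.44 = 60.56 dB.
fan: 79 − 20·log₁₀(45.0/4.0) = 79 − 21.02 = 57.98 dB.
refrigeration condenser: 84 − 20·log₁₀(28.9/4.0) = 84 − 17.18 = 66.82 dB.
Σ 10^(L/10) = 6.577e+06 → L_total = 10·log₁₀(6.577e+06) = 68.18 dB.

68.2 dB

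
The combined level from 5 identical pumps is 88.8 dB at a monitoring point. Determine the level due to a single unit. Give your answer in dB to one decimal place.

81.8 dB

5 equal contributions raise the level by 10·log₁₀ 5 = 6.990 dB, so each unit alone gives 88.8 − 6.990.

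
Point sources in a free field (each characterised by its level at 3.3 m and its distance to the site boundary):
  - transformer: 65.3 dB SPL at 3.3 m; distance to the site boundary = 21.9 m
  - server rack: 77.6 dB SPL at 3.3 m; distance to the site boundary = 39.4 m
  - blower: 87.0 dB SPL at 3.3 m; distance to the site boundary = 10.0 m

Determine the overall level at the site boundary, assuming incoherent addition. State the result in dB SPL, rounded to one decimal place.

77.4 dB SPL

Apply inverse-square spreading to bring every level to the receiver, then sum 10^(L/10).
transformer: 65.3 − 20·log₁₀(21.9/3.3) = 65.3 − 16.44 = 48.86 dB SPL.
server rack: 77.6 − 20·log₁₀(39.4/3.3) = 77.6 − 21.54 = 56.06 dB SPL.
blower: 87.0 − 20·log₁₀(10.0/3.3) = 87.0 − 9.63 = 77.37 dB SPL.
Σ 10^(L/10) = 5.506e+07 → L_total = 10·log₁₀(5.506e+07) = 77.41 dB SPL.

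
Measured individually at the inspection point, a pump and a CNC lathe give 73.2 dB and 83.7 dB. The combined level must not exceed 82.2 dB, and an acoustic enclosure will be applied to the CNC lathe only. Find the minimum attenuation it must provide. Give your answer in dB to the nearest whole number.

2 dB

The untreated sources together contribute 10^(73.2/10) = 2.089e+07, i.e. 73.20 dB.
To meet 82.2 dB overall, the treated CNC lathe may contribute at most 10^(82.2/10) − 2.089e+07 = 1.451e+08, i.e. 81.62 dB.
Required insertion loss = 83.7 − 81.62 = 2.08 dB.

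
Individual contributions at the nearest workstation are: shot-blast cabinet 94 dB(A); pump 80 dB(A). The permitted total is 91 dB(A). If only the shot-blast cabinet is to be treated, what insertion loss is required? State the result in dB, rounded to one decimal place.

3.4 dB

Everything except the shot-blast cabinet sums to 10^(80/10) = 1.000e+08 in linear terms, 80.00 dB(A).
The limit corresponds to 10^(91/10) = 1.259e+09; subtracting the fixed part leaves 1.159e+09 for the shot-blast cabinet, i.e. 90.64 dB(A).
Required insertion loss = 94 − 90.64 = 3.36 dB.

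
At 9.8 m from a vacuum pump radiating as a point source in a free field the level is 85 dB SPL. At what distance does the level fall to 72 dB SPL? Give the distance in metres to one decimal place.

Point-source spreading drops the level by 20·log₁₀(r₂/r₁); inverting, r₂/r₁ = 10^(ΔL/20).
r₂ = 9.8·10^((85−72)/20) = 9.8·10^(13.0/20) = 43.77 m.

43.8 m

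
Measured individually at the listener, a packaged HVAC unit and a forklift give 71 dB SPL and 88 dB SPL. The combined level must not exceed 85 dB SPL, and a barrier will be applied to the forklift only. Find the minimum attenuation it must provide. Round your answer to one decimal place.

The untreated sources together contribute 10^(71/10) = 1.259e+07, i.e. 71.00 dB SPL.
The limit corresponds to 10^(85/10) = 3.162e+08; subtracting the fixed part leaves 3.036e+08 for the forklift, i.e. 84.82 dB SPL.
Required insertion loss = 88 − 84.82 = 3.18 dB.

3.2 dB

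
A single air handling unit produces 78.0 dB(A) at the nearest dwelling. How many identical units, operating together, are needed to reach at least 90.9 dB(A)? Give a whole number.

N identical sources give L₁ + 10·log₁₀ N, so require 10·log₁₀ N ≥ 90.9 − 78.0 = 12.9 dB.
N ≥ 10^(12.9/10) = 19.498, so N = 20.

20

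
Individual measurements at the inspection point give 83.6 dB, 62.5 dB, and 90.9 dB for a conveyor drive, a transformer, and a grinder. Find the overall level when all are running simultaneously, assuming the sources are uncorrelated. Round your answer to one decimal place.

91.6 dB

For uncorrelated sources the intensities add, so convert each level to linear form, sum, and take 10·log₁₀ of the total.
Σ 10^(L/10) = 10^(83.6/10) + 10^(62.5/10) + 10^(90.9/10) = 1.461e+09.
L_total = 10·log₁₀(1.461e+09) = 91.65 dB.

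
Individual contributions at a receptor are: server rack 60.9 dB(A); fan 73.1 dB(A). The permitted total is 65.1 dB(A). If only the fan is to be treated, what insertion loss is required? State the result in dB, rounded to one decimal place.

The untreated sources together contribute 10^(60.9/10) = 1.230e+06, i.e. 60.90 dB(A).
The limit corresponds to 10^(65.1/10) = 3.236e+06; subtracting the fixed part leaves 2.006e+06 for the fan, i.e. 63.02 dB(A).
So the fan must be reduced from 73.1 to 63.02 dB(A): IL = 10.08 dB.

10.1 dB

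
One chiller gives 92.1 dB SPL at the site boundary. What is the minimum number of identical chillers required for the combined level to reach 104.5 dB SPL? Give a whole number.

18

The shortfall is 104.5 − 92.1 = 12.4 dB, and N units add 10·log₁₀ N, so need 10·log₁₀ N ≥ 12.4.
N ≥ 10^(12.4/10) = 17.378, so N = 18.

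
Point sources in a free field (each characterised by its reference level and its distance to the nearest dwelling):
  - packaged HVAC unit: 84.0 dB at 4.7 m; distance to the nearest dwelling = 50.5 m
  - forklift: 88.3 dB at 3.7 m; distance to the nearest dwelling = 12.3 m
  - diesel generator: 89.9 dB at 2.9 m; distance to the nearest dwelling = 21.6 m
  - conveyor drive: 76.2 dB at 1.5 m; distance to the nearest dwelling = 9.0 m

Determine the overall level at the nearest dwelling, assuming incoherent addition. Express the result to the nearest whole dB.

79 dB

Apply inverse-square spreading to bring every level to the receiver, then sum 10^(L/10).
packaged HVAC unit: 84.0 − 20·log₁₀(50.5/4.7) = 84.0 − 20.62 = 63.38 dB.
forklift: 88.3 − 20·log₁₀(12.3/3.7) = 88.3 − 10.43 = 77.87 dB.
diesel generator: 89.9 − 20·log₁₀(21.6/2.9) = 89.9 − 17.44 = 72.46 dB.
conveyor drive: 76.2 − 20·log₁₀(9.0/1.5) = 76.2 − 15.56 = 60.64 dB.
Σ 10^(L/10) = 8.213e+07 → L_total = 10·log₁₀(8.213e+07) = 79.14 dB.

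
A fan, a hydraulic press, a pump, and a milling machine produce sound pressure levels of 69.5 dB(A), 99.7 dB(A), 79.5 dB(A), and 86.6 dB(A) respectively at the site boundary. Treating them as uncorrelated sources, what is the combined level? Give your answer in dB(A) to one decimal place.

Incoherent sources combine by intensity addition: L_total = 10·log₁₀(Σ 10^(L_i/10)).
Σ 10^(L/10) = 10^(69.5/10) + 10^(99.7/10) + 10^(79.5/10) + 10^(86.6/10) = 9.888e+09.
L_total = 10·log₁₀(9.888e+09) = 99.95 dB(A).

100.0 dB(A)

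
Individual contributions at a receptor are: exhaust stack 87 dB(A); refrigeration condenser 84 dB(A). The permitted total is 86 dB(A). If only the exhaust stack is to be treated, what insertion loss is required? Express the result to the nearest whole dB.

5 dB

The untreated sources together contribute 10^(84/10) = 2.512e+08, i.e. 84.00 dB(A).
The limit corresponds to 10^(86/10) = 3.981e+08; subtracting the fixed part leaves 1.469e+08 for the exhaust stack, i.e. 81.67 dB(A).
So the exhaust stack must be reduced from 87 to 81.67 dB(A): IL = 5.33 dB.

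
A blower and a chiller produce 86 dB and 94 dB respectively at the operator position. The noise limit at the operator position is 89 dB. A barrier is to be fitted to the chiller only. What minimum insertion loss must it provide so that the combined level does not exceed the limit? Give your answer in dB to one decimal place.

8.0 dB

The untreated sources together contribute 10^(86/10) = 3.981e+08, i.e. 86.00 dB.
To meet 89 dB overall, the treated chiller may contribute at most 10^(89/10) − 3.981e+08 = 3.962e+08, i.e. 85.98 dB.
Required insertion loss = 94 − 85.98 = 8.02 dB.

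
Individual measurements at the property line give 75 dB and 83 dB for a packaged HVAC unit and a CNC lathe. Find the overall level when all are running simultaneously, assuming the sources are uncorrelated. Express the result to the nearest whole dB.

84 dB

For uncorrelated sources the intensities add, so convert each level to linear form, sum, and take 10·log₁₀ of the total.
Σ 10^(L/10) = 10^(75/10) + 10^(83/10) = 2.311e+08.
L_total = 10·log₁₀(2.311e+08) = 83.64 dB.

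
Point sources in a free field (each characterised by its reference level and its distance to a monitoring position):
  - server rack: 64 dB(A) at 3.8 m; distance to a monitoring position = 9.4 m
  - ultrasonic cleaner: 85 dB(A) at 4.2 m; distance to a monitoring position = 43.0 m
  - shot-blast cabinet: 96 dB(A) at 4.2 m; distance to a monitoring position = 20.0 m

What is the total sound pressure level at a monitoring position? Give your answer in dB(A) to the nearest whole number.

83 dB(A)

Propagate each source to the receiver with L = L_ref − 20·log₁₀(r/r_ref), then add intensities.
server rack: 64 − 20·log₁₀(9.4/3.8) = 64 − 7.87 = 56.13 dB(A).
ultrasonic cleaner: 85 − 20·log₁₀(43.0/4.2) = 85 − 20.20 = 64.80 dB(A).
shot-blast cabinet: 96 − 20·log₁₀(20.0/4.2) = 96 − 13.56 = 82.44 dB(A).
Σ 10^(L/10) = 1.790e+08 → L_total = 10·log₁₀(1.790e+08) = 82.53 dB(A).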